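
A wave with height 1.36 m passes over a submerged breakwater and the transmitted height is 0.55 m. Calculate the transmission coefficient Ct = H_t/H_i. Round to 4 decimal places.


Ct = H_t / H_i
Ct = 0.55 / 1.36
Ct = 0.4044

0.4044


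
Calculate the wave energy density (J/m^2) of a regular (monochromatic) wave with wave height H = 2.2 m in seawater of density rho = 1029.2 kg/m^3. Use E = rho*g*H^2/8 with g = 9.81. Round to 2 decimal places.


E = (1/8) * rho * g * H^2
E = (1/8) * 1029.2 * 9.81 * 2.2^2
E = 0.125 * 1029.2 * 9.81 * 4.8400
E = 6108.35 J/m^2

6108.35


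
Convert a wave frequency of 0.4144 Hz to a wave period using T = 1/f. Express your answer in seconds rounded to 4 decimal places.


T = 1 / f
T = 1 / 0.4144
T = 2.4131 s

2.4131


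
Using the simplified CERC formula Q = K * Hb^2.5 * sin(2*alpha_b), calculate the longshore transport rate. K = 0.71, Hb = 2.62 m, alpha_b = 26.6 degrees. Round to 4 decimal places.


Q = K * Hb^2.5 * sin(2 * alpha_b)
Hb^2.5 = 2.62^2.5 = 11.111002
sin(2 * 26.6) = sin(53.2) = 0.800731
Q = 0.71 * 11.111002 * 0.800731
Q = 6.3168 m^3/s

6.3168


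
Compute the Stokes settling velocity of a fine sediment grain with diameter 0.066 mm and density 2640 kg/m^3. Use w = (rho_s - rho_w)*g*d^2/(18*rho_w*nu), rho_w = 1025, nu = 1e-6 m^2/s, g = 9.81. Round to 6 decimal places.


w = (rho_s - rho_w) * g * d^2 / (18 * rho_w * nu)
d = 0.066 mm = 0.000066 m
rho_s - rho_w = 2640 - 1025 = 1615
Numerator = 1615 * 9.81 * (0.000066)^2 = 0.000069012761
Denominator = 18 * 1025 * 1e-6 = 0.018450
w = 0.003741 m/s

0.003741


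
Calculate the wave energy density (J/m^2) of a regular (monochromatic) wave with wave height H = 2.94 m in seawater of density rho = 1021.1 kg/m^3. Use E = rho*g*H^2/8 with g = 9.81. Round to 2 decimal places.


E = (1/8) * rho * g * H^2
E = (1/8) * 1021.1 * 9.81 * 2.94^2
E = 0.125 * 1021.1 * 9.81 * 8.6436
E = 10822.86 J/m^2

10822.86


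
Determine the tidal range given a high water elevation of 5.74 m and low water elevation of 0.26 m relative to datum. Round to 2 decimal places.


Tidal range = High water - Low water
Tidal range = 5.74 - (0.26)
Tidal range = 5.48 m

5.48


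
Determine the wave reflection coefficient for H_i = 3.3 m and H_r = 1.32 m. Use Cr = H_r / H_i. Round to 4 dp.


Cr = H_r / H_i
Cr = 1.32 / 3.3
Cr = 0.4000

0.4000


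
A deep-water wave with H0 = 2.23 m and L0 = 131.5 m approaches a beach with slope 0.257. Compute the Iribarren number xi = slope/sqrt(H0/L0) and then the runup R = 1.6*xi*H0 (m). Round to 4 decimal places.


xi = slope / sqrt(H0/L0)
H0/L0 = 2.23/131.5 = 0.016958
sqrt(0.016958) = 0.130224
xi = 0.257 / 0.130224 = 1.973529
R = 1.6 * xi * H0 = 1.6 * 1.973529 * 2.23
R = 7.0416 m

7.0416


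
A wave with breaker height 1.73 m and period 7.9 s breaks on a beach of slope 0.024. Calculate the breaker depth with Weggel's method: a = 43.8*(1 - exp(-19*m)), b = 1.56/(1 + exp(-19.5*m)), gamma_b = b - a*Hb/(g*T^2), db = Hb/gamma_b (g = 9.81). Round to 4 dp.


a = 43.8 * (1 - exp(-19 * m))
exp(-19 * 0.024) = exp(-0.4560) = 0.633814
a = 43.8 * (1 - 0.633814) = 16.038954
b = 1.56 / (1 + exp(-19.5 * m))
exp(-19.5 * 0.024) = exp(-0.4680) = 0.626254
b = 1.56 / (1 + 0.626254) = 0.959260
Hb / (g * T^2) = 1.73 / (9.81 * 7.9^2) = 1.73 / 612.2421 = 0.00282568
gamma_b = b - a * Hb/(g*T^2) = 0.959260 - 16.038954 * 0.00282568 = 0.913939
db = Hb / gamma_b = 1.73 / 0.913939
db = 1.8929 m

1.8929


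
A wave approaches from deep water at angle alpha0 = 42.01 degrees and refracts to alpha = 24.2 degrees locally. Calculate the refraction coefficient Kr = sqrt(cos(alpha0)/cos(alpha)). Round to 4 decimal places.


Kr = sqrt(cos(alpha0) / cos(alpha))
cos(42.01) = 0.743028
cos(24.2) = 0.912120
Kr = sqrt(0.743028 / 0.912120)
Kr = sqrt(0.814616)
Kr = 0.9026

0.9026


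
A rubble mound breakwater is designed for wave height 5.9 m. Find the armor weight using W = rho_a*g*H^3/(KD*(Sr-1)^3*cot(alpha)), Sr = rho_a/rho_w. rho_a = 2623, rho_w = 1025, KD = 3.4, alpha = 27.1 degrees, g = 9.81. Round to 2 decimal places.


Sr = rho_a / rho_w = 2623 / 1025 = 2.559024
(Sr - 1) = 1.559024
(Sr - 1)^3 = 3.789298
cot(27.1) = 1 / tan(27.1) = 1 / 0.511726 = 1.954171
Numerator = 2623 * 9.81 * 5.9^3 = 5284736.4378
Denominator = 3.4 * 3.789298 * 1.954171 = 25.176786
W = 5284736.4378 / 25.176786
W = 209905.13 N

209905.13


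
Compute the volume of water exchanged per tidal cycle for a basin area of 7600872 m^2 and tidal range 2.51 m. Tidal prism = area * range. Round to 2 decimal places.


Tidal prism = Area * Tidal range
P = 7600872 * 2.51
P = 19078188.72 m^3

19078188.72


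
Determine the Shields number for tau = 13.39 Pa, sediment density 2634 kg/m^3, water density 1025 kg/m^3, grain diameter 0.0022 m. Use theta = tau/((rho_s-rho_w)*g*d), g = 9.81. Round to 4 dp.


theta = tau / ((rho_s - rho_w) * g * d)
rho_s - rho_w = 2634 - 1025 = 1609
Denominator = 1609 * 9.81 * 0.0022 = 34.725438
theta = 13.39 / 34.725438
theta = 0.3856

0.3856


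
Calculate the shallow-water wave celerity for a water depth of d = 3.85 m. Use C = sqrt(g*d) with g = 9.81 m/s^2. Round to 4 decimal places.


Using the shallow-water approximation:
C = sqrt(g * d) = sqrt(9.81 * 3.85)
C = sqrt(37.7685)
C = 6.1456 m/s

6.1456


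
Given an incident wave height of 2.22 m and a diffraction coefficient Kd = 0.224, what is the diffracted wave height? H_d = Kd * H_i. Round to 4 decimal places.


H_d = Kd * H_i
H_d = 0.224 * 2.22
H_d = 0.4973 m

0.4973


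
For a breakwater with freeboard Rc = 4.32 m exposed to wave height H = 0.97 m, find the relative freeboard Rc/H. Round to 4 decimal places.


Relative freeboard = Rc / H
= 4.32 / 0.97
= 4.4536

4.4536


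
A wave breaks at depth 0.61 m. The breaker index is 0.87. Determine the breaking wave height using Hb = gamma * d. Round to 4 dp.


Hb = gamma * d
Hb = 0.87 * 0.61
Hb = 0.5307 m

0.5307


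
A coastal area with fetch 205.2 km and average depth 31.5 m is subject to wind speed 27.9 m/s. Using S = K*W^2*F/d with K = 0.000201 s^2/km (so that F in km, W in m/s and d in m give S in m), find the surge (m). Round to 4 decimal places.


S = K * W^2 * F / d
W^2 = 27.9^2 = 778.41
S = 0.000201 * 778.41 * 205.2 / 31.5
Numerator = 0.000201 * 778.41 * 205.2 = 32.105676
S = 32.105676 / 31.5 = 1.0192 m

1.0192


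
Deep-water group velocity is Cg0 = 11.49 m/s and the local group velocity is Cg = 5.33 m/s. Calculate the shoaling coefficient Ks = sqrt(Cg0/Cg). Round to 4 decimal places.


Ks = sqrt(Cg0 / Cg)
Ks = sqrt(11.49 / 5.33)
Ks = sqrt(2.1557)
Ks = 1.4682

1.4682


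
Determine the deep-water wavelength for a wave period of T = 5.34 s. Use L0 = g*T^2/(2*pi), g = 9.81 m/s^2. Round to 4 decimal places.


L0 = g * T^2 / (2 * pi)
L0 = 9.81 * 5.34^2 / (2 * pi)
L0 = 9.81 * 28.5156 / 6.28319
L0 = 279.7380 / 6.28319
L0 = 44.5217 m

44.5217


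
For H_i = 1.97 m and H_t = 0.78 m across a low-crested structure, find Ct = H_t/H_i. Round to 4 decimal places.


Ct = H_t / H_i
Ct = 0.78 / 1.97
Ct = 0.3959

0.3959


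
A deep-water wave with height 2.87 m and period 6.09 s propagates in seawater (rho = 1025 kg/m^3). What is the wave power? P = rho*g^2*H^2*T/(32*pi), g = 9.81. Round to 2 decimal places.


P = rho * g^2 * H^2 * T / (32 * pi)
P = 1025 * 9.81^2 * 2.87^2 * 6.09 / (32 * pi)
P = 1025 * 96.2361 * 8.2369 * 6.09 / 100.53096
P = 49220.17 W/m

49220.17


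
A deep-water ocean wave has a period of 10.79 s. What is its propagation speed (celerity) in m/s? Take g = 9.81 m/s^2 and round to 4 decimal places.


We use the deep-water celerity formula:
C = g * T / (2 * pi)
C = 9.81 * 10.79 / (2 * 3.14159...)
C = 105.849900 / 6.283185
C = 16.8465 m/s

16.8465


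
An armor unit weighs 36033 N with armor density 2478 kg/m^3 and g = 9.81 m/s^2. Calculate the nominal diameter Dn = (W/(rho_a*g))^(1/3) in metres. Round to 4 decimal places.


V = W / (rho_a * g)
V = 36033 / (2478 * 9.81)
V = 36033 / 24309.18
V = 1.482280 m^3
Dn = V^(1/3) = 1.482280^(1/3)
Dn = 1.1402 m

1.1402


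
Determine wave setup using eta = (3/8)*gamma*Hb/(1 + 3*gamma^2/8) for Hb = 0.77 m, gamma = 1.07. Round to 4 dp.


eta = (3/8) * gamma * Hb / (1 + 3*gamma^2/8)
Numerator = (3/8) * 1.07 * 0.77 = 0.308963
Denominator = 1 + 3*1.07^2/8 = 1 + 0.429338 = 1.429338
eta = 0.308963 / 1.429338
eta = 0.2162 m

0.2162


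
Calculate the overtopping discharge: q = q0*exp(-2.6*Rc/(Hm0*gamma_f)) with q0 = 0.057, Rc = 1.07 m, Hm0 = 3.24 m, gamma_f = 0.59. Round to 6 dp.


q = q0 * exp(-2.6 * Rc / (Hm0 * gamma_f))
Exponent = -2.6 * 1.07 / (3.24 * 0.59)
= -2.6 * 1.07 / 1.9116
= -1.455325
exp(-1.455325) = 0.233324
q = 0.057 * 0.233324
q = 0.013299 m^3/s/m

0.013299


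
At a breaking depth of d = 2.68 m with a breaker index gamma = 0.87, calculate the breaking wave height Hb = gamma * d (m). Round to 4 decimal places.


Hb = gamma * d
Hb = 0.87 * 2.68
Hb = 2.3316 m

2.3316


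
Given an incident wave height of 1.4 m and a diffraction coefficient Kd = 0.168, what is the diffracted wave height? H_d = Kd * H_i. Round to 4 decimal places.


H_d = Kd * H_i
H_d = 0.168 * 1.4
H_d = 0.2352 m

0.2352


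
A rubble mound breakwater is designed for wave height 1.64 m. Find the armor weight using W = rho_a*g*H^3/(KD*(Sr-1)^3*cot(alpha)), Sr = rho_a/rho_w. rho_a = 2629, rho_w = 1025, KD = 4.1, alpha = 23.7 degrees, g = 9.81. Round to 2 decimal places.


Sr = rho_a / rho_w = 2629 / 1025 = 2.564878
(Sr - 1) = 1.564878
(Sr - 1)^3 = 3.832141
cot(23.7) = 1 / tan(23.7) = 1 / 0.438969 = 2.278064
Numerator = 2629 * 9.81 * 1.64^3 = 113760.4071
Denominator = 4.1 * 3.832141 * 2.278064 = 35.792431
W = 113760.4071 / 35.792431
W = 3178.34 N

3178.34


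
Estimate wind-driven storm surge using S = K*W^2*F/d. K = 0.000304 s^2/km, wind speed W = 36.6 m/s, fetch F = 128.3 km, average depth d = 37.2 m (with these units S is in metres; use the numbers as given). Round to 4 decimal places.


S = K * W^2 * F / d
W^2 = 36.6^2 = 1339.56
S = 0.000304 * 1339.56 * 128.3 / 37.2
Numerator = 0.000304 * 1339.56 * 128.3 = 52.247127
S = 52.247127 / 37.2 = 1.4045 m

1.4045


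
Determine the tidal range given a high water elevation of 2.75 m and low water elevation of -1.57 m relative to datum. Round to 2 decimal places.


Tidal range = High water - Low water
Tidal range = 2.75 - (-1.57)
Tidal range = 4.32 m

4.32


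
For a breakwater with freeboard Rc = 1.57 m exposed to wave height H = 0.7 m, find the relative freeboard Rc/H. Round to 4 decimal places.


Relative freeboard = Rc / H
= 1.57 / 0.7
= 2.2429

2.2429


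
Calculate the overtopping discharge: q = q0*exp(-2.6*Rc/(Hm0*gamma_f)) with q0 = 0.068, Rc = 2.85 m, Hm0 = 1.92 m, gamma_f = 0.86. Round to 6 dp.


q = q0 * exp(-2.6 * Rc / (Hm0 * gamma_f))
Exponent = -2.6 * 2.85 / (1.92 * 0.86)
= -2.6 * 2.85 / 1.6512
= -4.487645
exp(-4.487645) = 0.011247
q = 0.068 * 0.011247
q = 0.000765 m^3/s/m

0.000765


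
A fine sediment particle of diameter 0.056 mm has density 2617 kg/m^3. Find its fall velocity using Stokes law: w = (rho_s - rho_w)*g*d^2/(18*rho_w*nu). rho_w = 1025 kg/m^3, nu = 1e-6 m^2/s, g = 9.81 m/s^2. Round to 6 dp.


w = (rho_s - rho_w) * g * d^2 / (18 * rho_w * nu)
d = 0.056 mm = 0.000056 m
rho_s - rho_w = 2617 - 1025 = 1592
Numerator = 1592 * 9.81 * (0.000056)^2 = 0.000048976543
Denominator = 18 * 1025 * 1e-6 = 0.018450
w = 0.002655 m/s

0.002655


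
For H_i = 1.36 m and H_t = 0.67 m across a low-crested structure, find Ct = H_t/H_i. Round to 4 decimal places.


Ct = H_t / H_i
Ct = 0.67 / 1.36
Ct = 0.4926

0.4926


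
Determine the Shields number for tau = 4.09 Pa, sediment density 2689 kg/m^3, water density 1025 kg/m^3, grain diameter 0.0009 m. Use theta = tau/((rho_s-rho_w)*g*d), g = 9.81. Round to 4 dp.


theta = tau / ((rho_s - rho_w) * g * d)
rho_s - rho_w = 2689 - 1025 = 1664
Denominator = 1664 * 9.81 * 0.0009 = 14.691456
theta = 4.09 / 14.691456
theta = 0.2784

0.2784


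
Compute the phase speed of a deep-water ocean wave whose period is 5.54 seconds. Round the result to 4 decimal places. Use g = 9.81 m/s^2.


We use the deep-water celerity formula:
C = g * T / (2 * pi)
C = 9.81 * 5.54 / (2 * 3.14159...)
C = 54.347400 / 6.283185
C = 8.6497 m/s

8.6497


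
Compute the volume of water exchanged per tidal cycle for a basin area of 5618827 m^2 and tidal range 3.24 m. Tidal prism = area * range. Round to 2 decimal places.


Tidal prism = Area * Tidal range
P = 5618827 * 3.24
P = 18204999.48 m^3

18204999.48


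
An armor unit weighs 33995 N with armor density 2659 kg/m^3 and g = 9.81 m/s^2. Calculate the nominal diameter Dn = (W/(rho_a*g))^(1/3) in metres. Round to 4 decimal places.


V = W / (rho_a * g)
V = 33995 / (2659 * 9.81)
V = 33995 / 26084.79
V = 1.303250 m^3
Dn = V^(1/3) = 1.303250^(1/3)
Dn = 1.0923 m

1.0923


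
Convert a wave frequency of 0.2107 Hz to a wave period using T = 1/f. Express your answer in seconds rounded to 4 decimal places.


T = 1 / f
T = 1 / 0.2107
T = 4.7461 s

4.7461


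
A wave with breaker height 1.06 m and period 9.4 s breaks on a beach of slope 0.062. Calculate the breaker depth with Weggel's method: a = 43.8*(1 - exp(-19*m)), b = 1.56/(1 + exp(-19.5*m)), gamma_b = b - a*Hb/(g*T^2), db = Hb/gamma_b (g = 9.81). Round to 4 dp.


a = 43.8 * (1 - exp(-19 * m))
exp(-19 * 0.062) = exp(-1.1780) = 0.307894
a = 43.8 * (1 - 0.307894) = 30.314247
b = 1.56 / (1 + exp(-19.5 * m))
exp(-19.5 * 0.062) = exp(-1.2090) = 0.298496
b = 1.56 / (1 + 0.298496) = 1.201390
Hb / (g * T^2) = 1.06 / (9.81 * 9.4^2) = 1.06 / 866.8116 = 0.00122287
gamma_b = b - a * Hb/(g*T^2) = 1.201390 - 30.314247 * 0.00122287 = 1.164320
db = Hb / gamma_b = 1.06 / 1.164320
db = 0.9104 m

0.9104


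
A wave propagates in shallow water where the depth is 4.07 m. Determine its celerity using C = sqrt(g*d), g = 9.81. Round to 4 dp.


Using the shallow-water approximation:
C = sqrt(g * d) = sqrt(9.81 * 4.07)
C = sqrt(39.9267)
C = 6.3188 m/s

6.3188


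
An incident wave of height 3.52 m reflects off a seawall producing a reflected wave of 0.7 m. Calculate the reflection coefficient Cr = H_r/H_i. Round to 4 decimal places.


Cr = H_r / H_i
Cr = 0.7 / 3.52
Cr = 0.1989

0.1989


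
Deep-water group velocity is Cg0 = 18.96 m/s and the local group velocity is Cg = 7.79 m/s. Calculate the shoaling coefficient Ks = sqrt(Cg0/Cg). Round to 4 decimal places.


Ks = sqrt(Cg0 / Cg)
Ks = sqrt(18.96 / 7.79)
Ks = sqrt(2.4339)
Ks = 1.5601

1.5601


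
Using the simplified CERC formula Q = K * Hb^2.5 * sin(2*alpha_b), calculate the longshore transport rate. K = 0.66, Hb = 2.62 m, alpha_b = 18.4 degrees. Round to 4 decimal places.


Q = K * Hb^2.5 * sin(2 * alpha_b)
Hb^2.5 = 2.62^2.5 = 11.111002
sin(2 * 18.4) = sin(36.8) = 0.599024
Q = 0.66 * 11.111002 * 0.599024
Q = 4.3928 m^3/s

4.3928


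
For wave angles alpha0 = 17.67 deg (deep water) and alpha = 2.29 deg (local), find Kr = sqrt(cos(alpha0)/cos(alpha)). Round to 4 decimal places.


Kr = sqrt(cos(alpha0) / cos(alpha))
cos(17.67) = 0.952821
cos(2.29) = 0.999201
Kr = sqrt(0.952821 / 0.999201)
Kr = sqrt(0.953582)
Kr = 0.9765

0.9765


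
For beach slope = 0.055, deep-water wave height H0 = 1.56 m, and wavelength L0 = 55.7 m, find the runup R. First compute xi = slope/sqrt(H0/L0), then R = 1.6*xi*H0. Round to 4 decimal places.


xi = slope / sqrt(H0/L0)
H0/L0 = 1.56/55.7 = 0.028007
sqrt(0.028007) = 0.167353
xi = 0.055 / 0.167353 = 0.328646
R = 1.6 * xi * H0 = 1.6 * 0.328646 * 1.56
R = 0.8203 m

0.8203


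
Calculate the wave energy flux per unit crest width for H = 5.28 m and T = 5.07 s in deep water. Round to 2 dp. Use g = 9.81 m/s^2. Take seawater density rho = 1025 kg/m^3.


P = rho * g^2 * H^2 * T / (32 * pi)
P = 1025 * 9.81^2 * 5.28^2 * 5.07 / (32 * pi)
P = 1025 * 96.2361 * 27.8784 * 5.07 / 100.53096
P = 138687.66 W/m

138687.66


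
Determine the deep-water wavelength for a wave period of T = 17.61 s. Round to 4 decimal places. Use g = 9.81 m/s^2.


L0 = g * T^2 / (2 * pi)
L0 = 9.81 * 17.61^2 / (2 * pi)
L0 = 9.81 * 310.1121 / 6.28319
L0 = 3042.1997 / 6.28319
L0 = 484.1811 m

484.1811


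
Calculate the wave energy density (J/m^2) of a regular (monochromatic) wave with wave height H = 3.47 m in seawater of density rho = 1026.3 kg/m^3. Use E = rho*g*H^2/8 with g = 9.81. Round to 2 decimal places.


E = (1/8) * rho * g * H^2
E = (1/8) * 1026.3 * 9.81 * 3.47^2
E = 0.125 * 1026.3 * 9.81 * 12.0409
E = 15153.48 J/m^2

15153.48


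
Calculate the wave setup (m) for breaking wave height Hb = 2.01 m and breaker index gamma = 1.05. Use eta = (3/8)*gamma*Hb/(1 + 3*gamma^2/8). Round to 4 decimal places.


eta = (3/8) * gamma * Hb / (1 + 3*gamma^2/8)
Numerator = (3/8) * 1.05 * 2.01 = 0.791438
Denominator = 1 + 3*1.05^2/8 = 1 + 0.413438 = 1.413438
eta = 0.791438 / 1.413438
eta = 0.5599 m

0.5599


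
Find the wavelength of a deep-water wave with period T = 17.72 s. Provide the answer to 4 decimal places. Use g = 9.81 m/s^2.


L0 = g * T^2 / (2 * pi)
L0 = 9.81 * 17.72^2 / (2 * pi)
L0 = 9.81 * 313.9984 / 6.28319
L0 = 3080.3243 / 6.28319
L0 = 490.2488 m

490.2488


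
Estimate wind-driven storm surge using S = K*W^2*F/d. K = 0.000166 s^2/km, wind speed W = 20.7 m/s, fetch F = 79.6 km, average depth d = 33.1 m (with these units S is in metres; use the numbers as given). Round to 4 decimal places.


S = K * W^2 * F / d
W^2 = 20.7^2 = 428.49
S = 0.000166 * 428.49 * 79.6 / 33.1
Numerator = 0.000166 * 428.49 * 79.6 = 5.661895
S = 5.661895 / 33.1 = 0.1711 m

0.1711


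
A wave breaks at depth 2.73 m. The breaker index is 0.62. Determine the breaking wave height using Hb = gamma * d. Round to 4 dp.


Hb = gamma * d
Hb = 0.62 * 2.73
Hb = 1.6926 m

1.6926


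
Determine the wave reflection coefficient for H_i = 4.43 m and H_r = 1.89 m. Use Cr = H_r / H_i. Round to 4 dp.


Cr = H_r / H_i
Cr = 1.89 / 4.43
Cr = 0.4266

0.4266


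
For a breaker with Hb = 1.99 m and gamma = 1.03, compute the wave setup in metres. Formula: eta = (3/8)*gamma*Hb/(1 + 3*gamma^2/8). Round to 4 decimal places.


eta = (3/8) * gamma * Hb / (1 + 3*gamma^2/8)
Numerator = (3/8) * 1.03 * 1.99 = 0.768637
Denominator = 1 + 3*1.03^2/8 = 1 + 0.397838 = 1.397838
eta = 0.768637 / 1.397838
eta = 0.5499 m

0.5499


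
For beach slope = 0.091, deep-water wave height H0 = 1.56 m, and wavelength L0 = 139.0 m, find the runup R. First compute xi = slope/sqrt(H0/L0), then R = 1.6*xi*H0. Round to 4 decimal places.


xi = slope / sqrt(H0/L0)
H0/L0 = 1.56/139.0 = 0.011223
sqrt(0.011223) = 0.105939
xi = 0.091 / 0.105939 = 0.858987
R = 1.6 * xi * H0 = 1.6 * 0.858987 * 1.56
R = 2.1440 m

2.1440


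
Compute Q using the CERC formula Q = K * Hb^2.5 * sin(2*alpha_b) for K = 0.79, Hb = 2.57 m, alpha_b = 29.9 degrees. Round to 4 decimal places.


Q = K * Hb^2.5 * sin(2 * alpha_b)
Hb^2.5 = 2.57^2.5 = 10.588460
sin(2 * 29.9) = sin(59.8) = 0.864275
Q = 0.79 * 10.588460 * 0.864275
Q = 7.2296 m^3/s

7.2296


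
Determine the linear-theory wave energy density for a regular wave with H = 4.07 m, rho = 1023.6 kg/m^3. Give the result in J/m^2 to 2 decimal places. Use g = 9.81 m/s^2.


E = (1/8) * rho * g * H^2
E = (1/8) * 1023.6 * 9.81 * 4.07^2
E = 0.125 * 1023.6 * 9.81 * 16.5649
E = 20792.09 J/m^2

20792.09


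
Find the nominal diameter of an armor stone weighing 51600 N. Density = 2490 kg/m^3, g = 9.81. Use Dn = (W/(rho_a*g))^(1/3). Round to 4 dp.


V = W / (rho_a * g)
V = 51600 / (2490 * 9.81)
V = 51600 / 24426.90
V = 2.112425 m^3
Dn = V^(1/3) = 2.112425^(1/3)
Dn = 1.2831 m

1.2831


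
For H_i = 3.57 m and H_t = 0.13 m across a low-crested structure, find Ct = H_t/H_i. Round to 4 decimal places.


Ct = H_t / H_i
Ct = 0.13 / 3.57
Ct = 0.0364

0.0364


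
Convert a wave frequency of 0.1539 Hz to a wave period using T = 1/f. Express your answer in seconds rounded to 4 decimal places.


T = 1 / f
T = 1 / 0.1539
T = 6.4977 s

6.4977


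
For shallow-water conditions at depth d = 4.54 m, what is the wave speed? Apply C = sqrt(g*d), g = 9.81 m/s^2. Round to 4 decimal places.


Using the shallow-water approximation:
C = sqrt(g * d) = sqrt(9.81 * 4.54)
C = sqrt(44.5374)
C = 6.6736 m/s

6.6736


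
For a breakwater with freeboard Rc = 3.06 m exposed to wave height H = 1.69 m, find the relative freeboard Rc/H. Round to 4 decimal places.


Relative freeboard = Rc / H
= 3.06 / 1.69
= 1.8107

1.8107


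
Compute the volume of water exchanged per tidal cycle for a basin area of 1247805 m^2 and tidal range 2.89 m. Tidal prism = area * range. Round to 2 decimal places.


Tidal prism = Area * Tidal range
P = 1247805 * 2.89
P = 3606156.45 m^3

3606156.45


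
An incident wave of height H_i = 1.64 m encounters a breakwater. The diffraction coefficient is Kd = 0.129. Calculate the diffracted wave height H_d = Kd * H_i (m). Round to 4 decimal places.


H_d = Kd * H_i
H_d = 0.129 * 1.64
H_d = 0.2116 m

0.2116


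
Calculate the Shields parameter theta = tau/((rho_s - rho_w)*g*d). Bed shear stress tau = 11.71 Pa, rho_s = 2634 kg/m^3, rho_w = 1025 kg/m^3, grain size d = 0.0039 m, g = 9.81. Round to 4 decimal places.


theta = tau / ((rho_s - rho_w) * g * d)
rho_s - rho_w = 2634 - 1025 = 1609
Denominator = 1609 * 9.81 * 0.0039 = 61.558731
theta = 11.71 / 61.558731
theta = 0.1902

0.1902


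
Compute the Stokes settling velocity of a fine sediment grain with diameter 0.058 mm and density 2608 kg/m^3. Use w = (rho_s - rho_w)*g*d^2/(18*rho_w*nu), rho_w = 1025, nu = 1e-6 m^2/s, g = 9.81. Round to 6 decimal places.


w = (rho_s - rho_w) * g * d^2 / (18 * rho_w * nu)
d = 0.058 mm = 0.000058 m
rho_s - rho_w = 2608 - 1025 = 1583
Numerator = 1583 * 9.81 * (0.000058)^2 = 0.000052240330
Denominator = 18 * 1025 * 1e-6 = 0.018450
w = 0.002831 m/s

0.002831


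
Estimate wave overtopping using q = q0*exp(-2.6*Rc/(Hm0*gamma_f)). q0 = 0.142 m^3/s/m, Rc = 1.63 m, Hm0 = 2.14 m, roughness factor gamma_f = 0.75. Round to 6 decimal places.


q = q0 * exp(-2.6 * Rc / (Hm0 * gamma_f))
Exponent = -2.6 * 1.63 / (2.14 * 0.75)
= -2.6 * 1.63 / 1.6050
= -2.640498
exp(-2.640498) = 0.071326
q = 0.142 * 0.071326
q = 0.010128 m^3/s/m

0.010128


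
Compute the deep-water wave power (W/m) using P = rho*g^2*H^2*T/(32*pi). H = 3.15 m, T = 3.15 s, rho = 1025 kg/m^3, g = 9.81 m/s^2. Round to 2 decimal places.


P = rho * g^2 * H^2 * T / (32 * pi)
P = 1025 * 9.81^2 * 3.15^2 * 3.15 / (32 * pi)
P = 1025 * 96.2361 * 9.9225 * 3.15 / 100.53096
P = 30668.58 W/m

30668.58


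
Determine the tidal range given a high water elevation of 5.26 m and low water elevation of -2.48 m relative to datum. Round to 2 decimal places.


Tidal range = High water - Low water
Tidal range = 5.26 - (-2.48)
Tidal range = 7.74 m

7.74


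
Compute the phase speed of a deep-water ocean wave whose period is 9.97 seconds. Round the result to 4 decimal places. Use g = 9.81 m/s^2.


We use the deep-water celerity formula:
C = g * T / (2 * pi)
C = 9.81 * 9.97 / (2 * 3.14159...)
C = 97.805700 / 6.283185
C = 15.5663 m/s

15.5663


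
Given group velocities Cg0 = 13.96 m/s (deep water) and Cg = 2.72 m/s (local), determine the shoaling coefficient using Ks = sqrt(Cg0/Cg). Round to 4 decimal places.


Ks = sqrt(Cg0 / Cg)
Ks = sqrt(13.96 / 2.72)
Ks = sqrt(5.1324)
Ks = 2.2655

2.2655


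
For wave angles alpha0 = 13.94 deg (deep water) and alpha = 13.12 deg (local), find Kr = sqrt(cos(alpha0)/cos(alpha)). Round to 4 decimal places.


Kr = sqrt(cos(alpha0) / cos(alpha))
cos(13.94) = 0.970549
cos(13.12) = 0.973897
Kr = sqrt(0.970549 / 0.973897)
Kr = sqrt(0.996562)
Kr = 0.9983

0.9983


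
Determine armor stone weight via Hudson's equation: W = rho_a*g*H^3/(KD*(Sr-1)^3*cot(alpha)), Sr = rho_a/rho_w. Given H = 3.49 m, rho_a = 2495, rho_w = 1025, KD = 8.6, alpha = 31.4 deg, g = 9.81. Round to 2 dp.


Sr = rho_a / rho_w = 2495 / 1025 = 2.434146
(Sr - 1) = 1.434146
(Sr - 1)^3 = 2.949717
cot(31.4) = 1 / tan(31.4) = 1 / 0.610403 = 1.638263
Numerator = 2495 * 9.81 * 3.49^3 = 1040437.1199
Denominator = 8.6 * 2.949717 * 1.638263 = 41.558750
W = 1040437.1199 / 41.558750
W = 25035.33 N

25035.33


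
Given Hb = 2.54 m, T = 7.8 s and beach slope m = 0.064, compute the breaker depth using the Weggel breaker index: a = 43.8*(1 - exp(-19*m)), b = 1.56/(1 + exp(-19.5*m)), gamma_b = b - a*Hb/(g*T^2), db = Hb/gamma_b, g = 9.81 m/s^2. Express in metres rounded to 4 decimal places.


a = 43.8 * (1 - exp(-19 * m))
exp(-19 * 0.064) = exp(-1.2160) = 0.296413
a = 43.8 * (1 - 0.296413) = 30.817091
b = 1.56 / (1 + exp(-19.5 * m))
exp(-19.5 * 0.064) = exp(-1.2480) = 0.287078
b = 1.56 / (1 + 0.287078) = 1.212047
Hb / (g * T^2) = 2.54 / (9.81 * 7.8^2) = 2.54 / 596.8404 = 0.00425574
gamma_b = b - a * Hb/(g*T^2) = 1.212047 - 30.817091 * 0.00425574 = 1.080898
db = Hb / gamma_b = 2.54 / 1.080898
db = 2.3499 m

2.3499


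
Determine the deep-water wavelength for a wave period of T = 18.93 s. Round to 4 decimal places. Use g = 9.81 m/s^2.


L0 = g * T^2 / (2 * pi)
L0 = 9.81 * 18.93^2 / (2 * pi)
L0 = 9.81 * 358.3449 / 6.28319
L0 = 3515.3635 / 6.28319
L0 = 559.4875 m

559.4875


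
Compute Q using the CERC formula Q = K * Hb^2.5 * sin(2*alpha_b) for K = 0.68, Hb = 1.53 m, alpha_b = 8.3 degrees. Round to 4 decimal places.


Q = K * Hb^2.5 * sin(2 * alpha_b)
Hb^2.5 = 1.53^2.5 = 2.895533
sin(2 * 8.3) = sin(16.6) = 0.285688
Q = 0.68 * 2.895533 * 0.285688
Q = 0.5625 m^3/s

0.5625


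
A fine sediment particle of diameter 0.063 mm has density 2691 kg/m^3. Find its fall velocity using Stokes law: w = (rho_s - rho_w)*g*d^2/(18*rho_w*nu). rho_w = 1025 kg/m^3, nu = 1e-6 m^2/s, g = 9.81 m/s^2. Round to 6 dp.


w = (rho_s - rho_w) * g * d^2 / (18 * rho_w * nu)
d = 0.063 mm = 0.000063 m
rho_s - rho_w = 2691 - 1025 = 1666
Numerator = 1666 * 9.81 * (0.000063)^2 = 0.000064867193
Denominator = 18 * 1025 * 1e-6 = 0.018450
w = 0.003516 m/s

0.003516


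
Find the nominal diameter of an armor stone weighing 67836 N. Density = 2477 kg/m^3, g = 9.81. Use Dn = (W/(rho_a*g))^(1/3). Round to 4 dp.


V = W / (rho_a * g)
V = 67836 / (2477 * 9.81)
V = 67836 / 24299.37
V = 2.791677 m^3
Dn = V^(1/3) = 2.791677^(1/3)
Dn = 1.4081 m

1.4081


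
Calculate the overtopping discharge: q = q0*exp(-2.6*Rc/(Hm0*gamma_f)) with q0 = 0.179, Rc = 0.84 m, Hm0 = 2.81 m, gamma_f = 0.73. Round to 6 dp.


q = q0 * exp(-2.6 * Rc / (Hm0 * gamma_f))
Exponent = -2.6 * 0.84 / (2.81 * 0.73)
= -2.6 * 0.84 / 2.0513
= -1.064691
exp(-1.064691) = 0.344835
q = 0.179 * 0.344835
q = 0.061725 m^3/s/m

0.061725


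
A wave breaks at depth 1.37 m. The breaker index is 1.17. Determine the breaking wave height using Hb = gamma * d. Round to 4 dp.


Hb = gamma * d
Hb = 1.17 * 1.37
Hb = 1.6029 m

1.6029


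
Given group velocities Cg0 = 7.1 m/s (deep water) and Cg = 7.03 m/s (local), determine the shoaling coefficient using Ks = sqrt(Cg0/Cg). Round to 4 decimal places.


Ks = sqrt(Cg0 / Cg)
Ks = sqrt(7.1 / 7.03)
Ks = sqrt(1.0100)
Ks = 1.0050

1.0050


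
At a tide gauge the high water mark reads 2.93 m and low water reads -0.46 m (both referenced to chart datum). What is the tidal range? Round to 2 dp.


Tidal range = High water - Low water
Tidal range = 2.93 - (-0.46)
Tidal range = 3.39 m

3.39


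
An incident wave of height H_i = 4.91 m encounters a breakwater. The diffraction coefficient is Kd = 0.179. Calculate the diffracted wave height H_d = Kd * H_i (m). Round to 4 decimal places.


H_d = Kd * H_i
H_d = 0.179 * 4.91
H_d = 0.8789 m

0.8789


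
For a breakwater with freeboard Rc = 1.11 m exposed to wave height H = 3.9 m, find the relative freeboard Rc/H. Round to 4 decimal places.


Relative freeboard = Rc / H
= 1.11 / 3.9
= 0.2846

0.2846


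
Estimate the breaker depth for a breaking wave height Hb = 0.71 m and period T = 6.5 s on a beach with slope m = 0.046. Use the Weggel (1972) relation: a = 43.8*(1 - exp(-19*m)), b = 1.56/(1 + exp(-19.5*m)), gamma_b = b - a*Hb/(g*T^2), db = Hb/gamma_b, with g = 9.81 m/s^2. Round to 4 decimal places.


a = 43.8 * (1 - exp(-19 * m))
exp(-19 * 0.046) = exp(-0.8740) = 0.417279
a = 43.8 * (1 - 0.417279) = 25.523176
b = 1.56 / (1 + exp(-19.5 * m))
exp(-19.5 * 0.046) = exp(-0.8970) = 0.407791
b = 1.56 / (1 + 0.407791) = 1.108119
Hb / (g * T^2) = 0.71 / (9.81 * 6.5^2) = 0.71 / 414.4725 = 0.00171302
gamma_b = b - a * Hb/(g*T^2) = 1.108119 - 25.523176 * 0.00171302 = 1.064397
db = Hb / gamma_b = 0.71 / 1.064397
db = 0.6670 m

0.6670


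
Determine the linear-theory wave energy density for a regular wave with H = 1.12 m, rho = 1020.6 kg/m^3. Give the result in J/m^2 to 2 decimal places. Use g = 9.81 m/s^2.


E = (1/8) * rho * g * H^2
E = (1/8) * 1020.6 * 9.81 * 1.12^2
E = 0.125 * 1020.6 * 9.81 * 1.2544
E = 1569.90 J/m^2

1569.90


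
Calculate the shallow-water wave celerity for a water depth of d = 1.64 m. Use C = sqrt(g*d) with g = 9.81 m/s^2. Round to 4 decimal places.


Using the shallow-water approximation:
C = sqrt(g * d) = sqrt(9.81 * 1.64)
C = sqrt(16.0884)
C = 4.0110 m/s

4.0110


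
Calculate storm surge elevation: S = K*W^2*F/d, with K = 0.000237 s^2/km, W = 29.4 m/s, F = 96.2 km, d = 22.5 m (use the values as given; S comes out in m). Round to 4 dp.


S = K * W^2 * F / d
W^2 = 29.4^2 = 864.36
S = 0.000237 * 864.36 * 96.2 / 22.5
Numerator = 0.000237 * 864.36 * 96.2 = 19.706889
S = 19.706889 / 22.5 = 0.8759 m

0.8759


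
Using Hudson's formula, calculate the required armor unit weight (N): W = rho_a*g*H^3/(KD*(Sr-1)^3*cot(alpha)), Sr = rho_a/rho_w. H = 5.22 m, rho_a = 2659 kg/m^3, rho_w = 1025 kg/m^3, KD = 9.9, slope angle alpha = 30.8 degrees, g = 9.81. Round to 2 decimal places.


Sr = rho_a / rho_w = 2659 / 1025 = 2.594146
(Sr - 1) = 1.594146
(Sr - 1)^3 = 4.051208
cot(30.8) = 1 / tan(30.8) = 1 / 0.596120 = 1.677516
Numerator = 2659 * 9.81 * 5.22^3 = 3710213.0934
Denominator = 9.9 * 4.051208 * 1.677516 = 67.280053
W = 3710213.0934 / 67.280053
W = 55145.81 N

55145.81


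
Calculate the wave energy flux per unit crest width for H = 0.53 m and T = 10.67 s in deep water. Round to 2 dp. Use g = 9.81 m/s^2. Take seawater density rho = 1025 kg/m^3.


P = rho * g^2 * H^2 * T / (32 * pi)
P = 1025 * 9.81^2 * 0.53^2 * 10.67 / (32 * pi)
P = 1025 * 96.2361 * 0.2809 * 10.67 / 100.53096
P = 2940.89 W/m

2940.89


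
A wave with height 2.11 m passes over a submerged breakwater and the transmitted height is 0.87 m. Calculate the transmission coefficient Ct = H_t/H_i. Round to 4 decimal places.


Ct = H_t / H_i
Ct = 0.87 / 2.11
Ct = 0.4123

0.4123


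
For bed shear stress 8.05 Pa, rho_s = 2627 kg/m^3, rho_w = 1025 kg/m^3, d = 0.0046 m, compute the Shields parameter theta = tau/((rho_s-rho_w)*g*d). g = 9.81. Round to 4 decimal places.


theta = tau / ((rho_s - rho_w) * g * d)
rho_s - rho_w = 2627 - 1025 = 1602
Denominator = 1602 * 9.81 * 0.0046 = 72.291852
theta = 8.05 / 72.291852
theta = 0.1114

0.1114


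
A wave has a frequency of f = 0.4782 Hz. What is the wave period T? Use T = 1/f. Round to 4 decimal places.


T = 1 / f
T = 1 / 0.4782
T = 2.0912 s

2.0912


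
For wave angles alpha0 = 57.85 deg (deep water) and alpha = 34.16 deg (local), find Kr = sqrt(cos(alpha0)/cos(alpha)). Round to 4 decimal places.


Kr = sqrt(cos(alpha0) / cos(alpha))
cos(57.85) = 0.532138
cos(34.16) = 0.827473
Kr = sqrt(0.532138 / 0.827473)
Kr = sqrt(0.643088)
Kr = 0.8019

0.8019


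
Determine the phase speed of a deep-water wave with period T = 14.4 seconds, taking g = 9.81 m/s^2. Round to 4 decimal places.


We use the deep-water celerity formula:
C = g * T / (2 * pi)
C = 9.81 * 14.4 / (2 * 3.14159...)
C = 141.264000 / 6.283185
C = 22.4829 m/s

22.4829


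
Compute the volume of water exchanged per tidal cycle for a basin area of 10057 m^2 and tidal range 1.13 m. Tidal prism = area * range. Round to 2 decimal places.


Tidal prism = Area * Tidal range
P = 10057 * 1.13
P = 11364.41 m^3

11364.41


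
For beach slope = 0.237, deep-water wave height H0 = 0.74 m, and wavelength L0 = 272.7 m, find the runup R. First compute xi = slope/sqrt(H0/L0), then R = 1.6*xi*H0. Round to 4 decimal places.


xi = slope / sqrt(H0/L0)
H0/L0 = 0.74/272.7 = 0.002714
sqrt(0.002714) = 0.052092
xi = 0.237 / 0.052092 = 4.549619
R = 1.6 * xi * H0 = 1.6 * 4.549619 * 0.74
R = 5.3867 m

5.3867


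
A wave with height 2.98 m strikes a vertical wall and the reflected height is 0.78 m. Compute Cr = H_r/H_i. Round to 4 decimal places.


Cr = H_r / H_i
Cr = 0.78 / 2.98
Cr = 0.2617

0.2617


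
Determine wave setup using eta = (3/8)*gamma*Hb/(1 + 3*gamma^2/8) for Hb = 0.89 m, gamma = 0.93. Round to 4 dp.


eta = (3/8) * gamma * Hb / (1 + 3*gamma^2/8)
Numerator = (3/8) * 0.93 * 0.89 = 0.310387
Denominator = 1 + 3*0.93^2/8 = 1 + 0.324338 = 1.324338
eta = 0.310387 / 1.324338
eta = 0.2344 m

0.2344


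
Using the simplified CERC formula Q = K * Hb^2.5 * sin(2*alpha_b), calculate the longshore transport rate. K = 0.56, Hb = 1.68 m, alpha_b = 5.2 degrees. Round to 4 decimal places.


Q = K * Hb^2.5 * sin(2 * alpha_b)
Hb^2.5 = 1.68^2.5 = 3.658249
sin(2 * 5.2) = sin(10.4) = 0.180519
Q = 0.56 * 3.658249 * 0.180519
Q = 0.3698 m^3/s

0.3698


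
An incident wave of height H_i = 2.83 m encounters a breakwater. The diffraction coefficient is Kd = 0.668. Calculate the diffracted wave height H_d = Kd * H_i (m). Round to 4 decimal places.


H_d = Kd * H_i
H_d = 0.668 * 2.83
H_d = 1.8904 m

1.8904


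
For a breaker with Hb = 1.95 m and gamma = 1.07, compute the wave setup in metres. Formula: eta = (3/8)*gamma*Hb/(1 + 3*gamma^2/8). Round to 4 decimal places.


eta = (3/8) * gamma * Hb / (1 + 3*gamma^2/8)
Numerator = (3/8) * 1.07 * 1.95 = 0.782438
Denominator = 1 + 3*1.07^2/8 = 1 + 0.429338 = 1.429338
eta = 0.782438 / 1.429338
eta = 0.5474 m

0.5474


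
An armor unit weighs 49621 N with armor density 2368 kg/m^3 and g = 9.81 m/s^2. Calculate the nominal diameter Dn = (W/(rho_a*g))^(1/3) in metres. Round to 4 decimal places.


V = W / (rho_a * g)
V = 49621 / (2368 * 9.81)
V = 49621 / 23230.08
V = 2.136067 m^3
Dn = V^(1/3) = 2.136067^(1/3)
Dn = 1.2879 m

1.2879


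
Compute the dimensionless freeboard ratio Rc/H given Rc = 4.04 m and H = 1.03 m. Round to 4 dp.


Relative freeboard = Rc / H
= 4.04 / 1.03
= 3.9223

3.9223


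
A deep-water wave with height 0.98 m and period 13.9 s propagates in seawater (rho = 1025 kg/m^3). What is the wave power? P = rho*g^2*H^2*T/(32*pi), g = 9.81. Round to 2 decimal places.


P = rho * g^2 * H^2 * T / (32 * pi)
P = 1025 * 9.81^2 * 0.98^2 * 13.9 / (32 * pi)
P = 1025 * 96.2361 * 0.9604 * 13.9 / 100.53096
P = 13098.72 W/m

13098.72


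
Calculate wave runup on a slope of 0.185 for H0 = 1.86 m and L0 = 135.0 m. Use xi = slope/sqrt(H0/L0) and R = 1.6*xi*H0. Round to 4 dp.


xi = slope / sqrt(H0/L0)
H0/L0 = 1.86/135.0 = 0.013778
sqrt(0.013778) = 0.117379
xi = 0.185 / 0.117379 = 1.576094
R = 1.6 * xi * H0 = 1.6 * 1.576094 * 1.86
R = 4.6905 m

4.6905


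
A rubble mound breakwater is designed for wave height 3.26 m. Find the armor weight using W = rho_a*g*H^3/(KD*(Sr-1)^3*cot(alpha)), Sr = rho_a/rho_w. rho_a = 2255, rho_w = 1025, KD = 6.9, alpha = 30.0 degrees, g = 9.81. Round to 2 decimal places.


Sr = rho_a / rho_w = 2255 / 1025 = 2.200000
(Sr - 1) = 1.200000
(Sr - 1)^3 = 1.728000
cot(30.0) = 1 / tan(30.0) = 1 / 0.577350 = 1.732051
Numerator = 2255 * 9.81 * 3.26^3 = 766422.6904
Denominator = 6.9 * 1.728000 * 1.732051 = 20.651588
W = 766422.6904 / 20.651588
W = 37112.05 N

37112.05


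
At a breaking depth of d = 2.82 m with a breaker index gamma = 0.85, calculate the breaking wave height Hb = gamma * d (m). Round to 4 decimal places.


Hb = gamma * d
Hb = 0.85 * 2.82
Hb = 2.3970 m

2.3970


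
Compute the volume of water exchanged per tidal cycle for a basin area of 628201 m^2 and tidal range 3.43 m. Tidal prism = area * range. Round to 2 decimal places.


Tidal prism = Area * Tidal range
P = 628201 * 3.43
P = 2154729.43 m^3

2154729.43


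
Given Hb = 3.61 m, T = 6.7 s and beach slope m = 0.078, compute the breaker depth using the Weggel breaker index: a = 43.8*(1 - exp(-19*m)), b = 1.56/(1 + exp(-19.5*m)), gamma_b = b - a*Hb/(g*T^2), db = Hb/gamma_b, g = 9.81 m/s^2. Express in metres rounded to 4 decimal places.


a = 43.8 * (1 - exp(-19 * m))
exp(-19 * 0.078) = exp(-1.4820) = 0.227183
a = 43.8 * (1 - 0.227183) = 33.849390
b = 1.56 / (1 + exp(-19.5 * m))
exp(-19.5 * 0.078) = exp(-1.5210) = 0.218493
b = 1.56 / (1 + 0.218493) = 1.280270
Hb / (g * T^2) = 3.61 / (9.81 * 6.7^2) = 3.61 / 440.3709 = 0.00819764
gamma_b = b - a * Hb/(g*T^2) = 1.280270 - 33.849390 * 0.00819764 = 1.002785
db = Hb / gamma_b = 3.61 / 1.002785
db = 3.6000 m

3.6000


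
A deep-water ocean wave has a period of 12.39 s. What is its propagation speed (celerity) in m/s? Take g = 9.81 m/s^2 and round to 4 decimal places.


We use the deep-water celerity formula:
C = g * T / (2 * pi)
C = 9.81 * 12.39 / (2 * 3.14159...)
C = 121.545900 / 6.283185
C = 19.3446 m/s

19.3446


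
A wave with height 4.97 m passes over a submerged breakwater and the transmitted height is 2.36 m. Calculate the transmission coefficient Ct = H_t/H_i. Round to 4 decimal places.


Ct = H_t / H_i
Ct = 2.36 / 4.97
Ct = 0.4748

0.4748


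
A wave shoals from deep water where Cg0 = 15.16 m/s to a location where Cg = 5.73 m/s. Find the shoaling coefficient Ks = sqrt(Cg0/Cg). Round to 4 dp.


Ks = sqrt(Cg0 / Cg)
Ks = sqrt(15.16 / 5.73)
Ks = sqrt(2.6457)
Ks = 1.6266

1.6266


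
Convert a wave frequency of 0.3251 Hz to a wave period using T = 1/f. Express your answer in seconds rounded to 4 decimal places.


T = 1 / f
T = 1 / 0.3251
T = 3.0760 s

3.0760


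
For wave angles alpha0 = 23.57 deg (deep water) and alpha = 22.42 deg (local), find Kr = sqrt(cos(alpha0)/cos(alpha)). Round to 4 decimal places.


Kr = sqrt(cos(alpha0) / cos(alpha))
cos(23.57) = 0.916572
cos(22.42) = 0.924413
Kr = sqrt(0.916572 / 0.924413)
Kr = sqrt(0.991518)
Kr = 0.9958

0.9958


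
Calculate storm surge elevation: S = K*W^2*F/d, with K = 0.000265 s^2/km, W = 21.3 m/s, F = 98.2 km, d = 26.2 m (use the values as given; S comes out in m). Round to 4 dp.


S = K * W^2 * F / d
W^2 = 21.3^2 = 453.69
S = 0.000265 * 453.69 * 98.2 / 26.2
Numerator = 0.000265 * 453.69 * 98.2 = 11.806375
S = 11.806375 / 26.2 = 0.4506 m

0.4506


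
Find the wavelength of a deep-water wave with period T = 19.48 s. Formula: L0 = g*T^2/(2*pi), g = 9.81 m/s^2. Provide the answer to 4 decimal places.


L0 = g * T^2 / (2 * pi)
L0 = 9.81 * 19.48^2 / (2 * pi)
L0 = 9.81 * 379.4704 / 6.28319
L0 = 3722.6046 / 6.28319
L0 = 592.4709 m

592.4709


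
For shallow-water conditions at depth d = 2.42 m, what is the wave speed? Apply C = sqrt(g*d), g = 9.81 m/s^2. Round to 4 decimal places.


Using the shallow-water approximation:
C = sqrt(g * d) = sqrt(9.81 * 2.42)
C = sqrt(23.7402)
C = 4.8724 m/s

4.8724


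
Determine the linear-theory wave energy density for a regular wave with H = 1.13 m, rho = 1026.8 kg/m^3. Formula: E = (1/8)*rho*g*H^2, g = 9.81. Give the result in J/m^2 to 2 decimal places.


E = (1/8) * rho * g * H^2
E = (1/8) * 1026.8 * 9.81 * 1.13^2
E = 0.125 * 1026.8 * 9.81 * 1.2769
E = 1607.76 J/m^2

1607.76


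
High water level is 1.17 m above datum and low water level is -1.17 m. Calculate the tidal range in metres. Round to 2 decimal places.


Tidal range = High water - Low water
Tidal range = 1.17 - (-1.17)
Tidal range = 2.34 m

2.34


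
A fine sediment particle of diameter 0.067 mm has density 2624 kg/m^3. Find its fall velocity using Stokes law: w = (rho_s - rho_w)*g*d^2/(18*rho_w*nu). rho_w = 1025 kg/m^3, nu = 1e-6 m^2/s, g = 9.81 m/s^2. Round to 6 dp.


w = (rho_s - rho_w) * g * d^2 / (18 * rho_w * nu)
d = 0.067 mm = 0.000067 m
rho_s - rho_w = 2624 - 1025 = 1599
Numerator = 1599 * 9.81 * (0.000067)^2 = 0.000070415307
Denominator = 18 * 1025 * 1e-6 = 0.018450
w = 0.003817 m/s

0.003817


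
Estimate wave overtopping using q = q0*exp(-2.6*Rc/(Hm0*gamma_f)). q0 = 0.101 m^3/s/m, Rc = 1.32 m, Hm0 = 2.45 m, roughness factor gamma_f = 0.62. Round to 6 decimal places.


q = q0 * exp(-2.6 * Rc / (Hm0 * gamma_f))
Exponent = -2.6 * 1.32 / (2.45 * 0.62)
= -2.6 * 1.32 / 1.5190
= -2.259381
exp(-2.259381) = 0.104415
q = 0.101 * 0.104415
q = 0.010546 m^3/s/m

0.010546
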